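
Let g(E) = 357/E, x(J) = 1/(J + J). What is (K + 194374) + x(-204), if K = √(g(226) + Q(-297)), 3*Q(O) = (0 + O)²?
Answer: 79304591/408 + √1501868310/226 ≈ 1.9455e+5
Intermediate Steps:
x(J) = 1/(2*J)
Q(O) = O²/3 (Q(O) = (0 + O)²/3 = O²/3)
K = √1501868310/226 (K = √(357/226 + (⅓)*(-297)²) = √(357*(1/226) + (⅓)*88209) = √(357/226 + 29403) = √(6645435/226) = √1501868310/226 ≈ 171.48)
(K + 194374) + x(-204) = (√1501868310/226 + 194374) + (½)/(-204) = (194374 + √1501868310/226) + (½)*(-1/204) = (194374 + √1501868310/226) - 1/408 = 79304591/408 + √1501868310/226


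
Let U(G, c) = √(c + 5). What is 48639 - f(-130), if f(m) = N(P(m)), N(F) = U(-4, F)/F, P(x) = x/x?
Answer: 48639 - √6 ≈ 48637.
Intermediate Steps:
P(x) = 1
U(G, c) = √(5 + c)
N(F) = √(5 + F)/F
f(m) = √6 (f(m) = √(5 + 1)/1 = 1*√6 = √6)
48639 - f(-130) = 48639 - √6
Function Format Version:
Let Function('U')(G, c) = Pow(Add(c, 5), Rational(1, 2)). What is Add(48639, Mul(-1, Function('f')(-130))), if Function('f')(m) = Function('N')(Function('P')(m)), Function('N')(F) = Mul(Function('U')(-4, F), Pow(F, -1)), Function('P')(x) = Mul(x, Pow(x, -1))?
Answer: Add(48639, Mul(-1, Pow(6, Rational(1, 2)))) ≈ 48637.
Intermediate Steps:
Function('P')(x) = 1
Function('U')(G, c) = Pow(Add(5, c), Rational(1, 2))
Function('N')(F) = Mul(Pow(F, -1), Pow(Add(5, F), Rational(1, 2))) (Function('N')(F) = Mul(Pow(Add(5, F), Rational(1, 2)), Pow(F, -1)) = Mul(Pow(F, -1), Pow(Add(5, F), Rational(1, 2))))
Function('f')(m) = Pow(6, Rational(1, 2)) (Function('f')(m) = Mul(Pow(1, -1), Pow(Add(5, 1), Rational(1, 2))) = Mul(1, Pow(6, Rational(1, 2))) = Pow(6, Rational(1, 2)))
Add(48639, Mul(-1, Function('f')(-130))) = Add(48639, Mul(-1, Pow(6, Rational(1, 2))))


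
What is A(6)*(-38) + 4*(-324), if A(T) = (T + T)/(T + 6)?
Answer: -1334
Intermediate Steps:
A(T) = 2*T/(6 + T) (A(T) = (2*T)/(6 + T) = 2*T/(6 + T))
A(6)*(-38) + 4*(-324) = (2*6/(6 + 6))*(-38) + 4*(-324) = (2*6/12)*(-38) - 1296 = (2*6*(1/12))*(-38) - 1296 = 1*(-38) - 1296 = -38 - 1296 = -1334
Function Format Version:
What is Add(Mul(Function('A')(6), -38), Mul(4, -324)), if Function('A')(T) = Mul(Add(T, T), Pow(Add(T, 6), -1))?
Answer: -1334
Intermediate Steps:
Function('A')(T) = Mul(2, T, Pow(Add(6, T), -1)) (Function('A')(T) = Mul(Mul(2, T), Pow(Add(6, T), -1)) = Mul(2, T, Pow(Add(6, T), -1)))
Add(Mul(Function('A')(6), -38), Mul(4, -324)) = Add(Mul(Mul(2, 6, Pow(Add(6, 6), -1)), -38), Mul(4, -324)) = Add(Mul(Mul(2, 6, Pow(12, -1)), -38), -1296) = Add(Mul(Mul(2, 6, Rational(1, 12)), -38), -1296) = Add(Mul(1, -38), -1296) = Add(-38, -1296) = -1334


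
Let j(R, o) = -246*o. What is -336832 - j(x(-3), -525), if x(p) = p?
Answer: -465982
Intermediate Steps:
-336832 - j(x(-3), -525) = -336832 - (-246)*(-525) = -336832 - 1*129150 = -336832 - 129150 = -465982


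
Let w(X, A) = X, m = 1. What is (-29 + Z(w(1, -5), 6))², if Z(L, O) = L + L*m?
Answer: 729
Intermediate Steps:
Z(L, O) = 2*L (Z(L, O) = L + L*1 = L + L = 2*L)
(-29 + Z(w(1, -5), 6))² = (-29 + 2*1)² = (-29 + 2)² = (-27)² = 729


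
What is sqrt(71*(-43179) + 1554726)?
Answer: 3*I*sqrt(167887) ≈ 1229.2*I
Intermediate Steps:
sqrt(71*(-43179) + 1554726) = sqrt(-3065709 + 1554726) = sqrt(-1510983) = 3*I*sqrt(167887)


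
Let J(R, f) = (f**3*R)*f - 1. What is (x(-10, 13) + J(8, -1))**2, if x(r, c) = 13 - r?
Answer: 900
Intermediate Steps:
J(R, f) = -1 + R*f**4 (J(R, f) = (R*f**3)*f - 1 = R*f**4 - 1 = -1 + R*f**4)
(x(-10, 13) + J(8, -1))**2 = ((13 - 1*(-10)) + (-1 + 8*(-1)**4))**2 = ((13 + 10) + (-1 + 8*1))**2 = (23 + (-1 + 8))**2 = (23 + 7)**2 = 30**2 = 900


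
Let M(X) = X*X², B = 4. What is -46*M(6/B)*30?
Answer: -9315/2 ≈ -4657.5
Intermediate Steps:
M(X) = X³
-46*M(6/B)*30 = -46*(6/4)³*30 = -46*(6*(¼))³*30 = -46*(3/2)³*30 = -46*27/8*30 = -621/4*30 = -9315/2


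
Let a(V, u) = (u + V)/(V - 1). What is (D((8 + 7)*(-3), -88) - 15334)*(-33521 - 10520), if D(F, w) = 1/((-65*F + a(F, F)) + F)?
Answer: 44763896328847/66285 ≈ 6.7532e+8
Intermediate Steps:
a(V, u) = (V + u)/(-1 + V)
D(F, w) = 1/(-64*F + 2*F/(-1 + F)) (D(F, w) = 1/((-65*F + (F + F)/(-1 + F)) + F) = 1/((-65*F + (2*F)/(-1 + F)) + F) = 1/((-65*F + 2*F/(-1 + F)) + F) = 1/(-64*F + 2*F/(-1 + F)))
(D((8 + 7)*(-3), -88) - 15334)*(-33521 - 10520) = ((1 - (8 + 7)*(-3))/(2*(((8 + 7)*(-3)))*(-33 + 32*((8 + 7)*(-3)))) - 15334)*(-33521 - 10520) = ((1 - 15*(-3))/(2*((15*(-3)))*(-33 + 32*(15*(-3)))) - 15334)*(-44041) = ((½)*(1 - 1*(-45))/(-45*(-33 + 32*(-45))) - 15334)*(-44041) = ((½)*(-1/45)*(1 + 45)/(-33 - 1440) - 15334)*(-44041) = ((½)*(-1/45)*46/(-1473) - 15334)*(-44041) = ((½)*(-1/45)*(-1/1473)*46 - 15334)*(-44041) = (23/66285 - 15334)*(-44041) = -1016414167/66285*(-44041) = 44763896328847/66285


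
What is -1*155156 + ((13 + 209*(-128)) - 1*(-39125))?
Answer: -142770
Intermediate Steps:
-1*155156 + ((13 + 209*(-128)) - 1*(-39125)) = -155156 + ((13 - 26752) + 39125) = -155156 + (-26739 + 39125) = -155156 + 12386 = -142770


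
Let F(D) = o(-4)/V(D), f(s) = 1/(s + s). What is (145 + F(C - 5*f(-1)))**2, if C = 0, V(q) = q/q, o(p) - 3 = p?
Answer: 20736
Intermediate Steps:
o(p) = 3 + p
f(s) = 1/(2*s)
V(q) = 1
F(D) = -1 (F(D) = (3 - 4)/1 = -1*1 = -1)
(145 + F(C - 5*f(-1)))**2 = (145 - 1)**2 = 144**2 = 20736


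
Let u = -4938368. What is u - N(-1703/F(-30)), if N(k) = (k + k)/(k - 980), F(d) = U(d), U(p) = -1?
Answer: -3570443470/723 ≈ -4.9384e+6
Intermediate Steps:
F(d) = -1
N(k) = 2*k/(-980 + k) (N(k) = (2*k)/(-980 + k) = 2*k/(-980 + k))
u - N(-1703/F(-30)) = -4938368 - 2*(-1703/(-1))/(-980 - 1703/(-1)) = -4938368 - 2*(-1703*(-1))/(-980 - 1703*(-1)) = -4938368 - 2*1703/(-980 + 1703) = -4938368 - 2*1703/723 = -4938368 - 1*3406/723 = -4938368 - 3406/723 = -3570443470/723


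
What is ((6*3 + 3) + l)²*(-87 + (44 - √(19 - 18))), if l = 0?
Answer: -19404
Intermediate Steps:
((6*3 + 3) + l)²*(-87 + (44 - √(19 - 18))) = ((6*3 + 3) + 0)²*(-87 + (44 - √(19 - 18))) = ((18 + 3) + 0)²*(-87 + (44 - √1)) = (21 + 0)²*(-87 + (44 - 1*1)) = 21²*(-87 + (44 - 1)) = 441*(-87 + 43) = 441*(-44) = -19404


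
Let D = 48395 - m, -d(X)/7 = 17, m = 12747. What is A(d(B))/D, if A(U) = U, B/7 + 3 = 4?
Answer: -119/35648 ≈ -0.0033382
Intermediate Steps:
B = 7 (B = -21 + 7*4 = -21 + 28 = 7)
d(X) = -119 (d(X) = -7*17 = -119)
D = 35648 (D = 48395 - 1*12747 = 48395 - 12747 = 35648)
A(d(B))/D = -119/35648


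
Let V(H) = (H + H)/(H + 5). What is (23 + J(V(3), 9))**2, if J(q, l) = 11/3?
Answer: 6400/9 ≈ 711.11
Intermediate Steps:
V(H) = 2*H/(5 + H) (V(H) = (2*H)/(5 + H) = 2*H/(5 + H))
J(q, l) = 11/3 (J(q, l) = 11*(1/3) = 11/3)
(23 + J(V(3), 9))**2 = (23 + 11/3)**2 = (80/3)**2 = 6400/9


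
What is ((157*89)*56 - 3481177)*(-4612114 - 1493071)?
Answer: 16475995602465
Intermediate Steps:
((157*89)*56 - 3481177)*(-4612114 - 1493071) = (13973*56 - 3481177)*(-6105185) = (782488 - 3481177)*(-6105185) = -2698689*(-6105185) = 16475995602465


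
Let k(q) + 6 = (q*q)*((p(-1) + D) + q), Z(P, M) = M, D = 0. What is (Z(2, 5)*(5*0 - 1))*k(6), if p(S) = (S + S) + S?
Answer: -510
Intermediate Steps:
p(S) = 3*S (p(S) = 2*S + S = 3*S)
k(q) = -6 + q**2*(-3 + q) (k(q) = -6 + (q*q)*((3*(-1) + 0) + q) = -6 + q**2*((-3 + 0) + q) = -6 + q**2*(-3 + q))
(Z(2, 5)*(5*0 - 1))*k(6) = (5*(5*0 - 1))*(-6 + 6**3 - 3*6**2) = (5*(0 - 1))*(-6 + 216 - 3*36) = (5*(-1))*(-6 + 216 - 108) = -5*102 = -510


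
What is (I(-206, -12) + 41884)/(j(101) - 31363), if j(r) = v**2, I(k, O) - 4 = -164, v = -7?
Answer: -6954/5219 ≈ -1.3324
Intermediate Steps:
I(k, O) = -160 (I(k, O) = 4 - 164 = -160)
j(r) = 49 (j(r) = (-7)**2 = 49)
(I(-206, -12) + 41884)/(j(101) - 31363) = (-160 + 41884)/(49 - 31363) = 41724/(-31314) = 41724*(-1/31314) = -6954/5219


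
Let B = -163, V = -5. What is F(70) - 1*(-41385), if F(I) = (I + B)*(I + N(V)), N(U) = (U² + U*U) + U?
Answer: 30690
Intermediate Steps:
N(U) = U + 2*U² (N(U) = (U² + U²) + U = 2*U² + U = U + 2*U²)
F(I) = (-163 + I)*(45 + I) (F(I) = (I - 163)*(I - 5*(1 + 2*(-5))) = (-163 + I)*(I - 5*(1 - 10)) = (-163 + I)*(I - 5*(-9)) = (-163 + I)*(I + 45) = (-163 + I)*(45 + I))
F(70) - 1*(-41385) = (-7335 + 70² - 118*70) - 1*(-41385) = (-7335 + 4900 - 8260) + 41385 = -10695 + 41385 = 30690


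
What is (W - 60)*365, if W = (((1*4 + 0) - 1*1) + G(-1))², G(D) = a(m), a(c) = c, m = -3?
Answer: -21900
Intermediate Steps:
G(D) = -3
W = 0 (W = (((1*4 + 0) - 1*1) - 3)² = (((4 + 0) - 1) - 3)² = ((4 - 1) - 3)² = (3 - 3)² = 0² = 0)
(W - 60)*365 = (0 - 60)*365 = -60*365 = -21900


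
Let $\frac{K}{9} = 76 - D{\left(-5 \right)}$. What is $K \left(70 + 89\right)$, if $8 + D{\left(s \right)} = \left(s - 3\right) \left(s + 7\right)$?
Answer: $143100$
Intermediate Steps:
$D{\left(s \right)} = -8 + \left(-3 + s\right) \left(7 + s\right)$ ($D{\left(s \right)} = -8 + \left(s - 3\right) \left(s + 7\right) = -8 + \left(-3 + s\right) \left(7 + s\right)$)
$K = 900$ ($K = 9 \left(76 - \left(-29 + \left(-5\right)^{2} + 4 \left(-5\right)\right)\right) = 9 \left(76 - \left(-29 + 25 - 20\right)\right) = 9 \left(76 - -24\right) = 9 \left(76 + 24\right) = 9 \cdot 100 = 900$)
$K \left(70 + 89\right) = 900 \left(70 + 89\right) = 900 \cdot 159 = 143100$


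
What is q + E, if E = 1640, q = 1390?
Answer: 3030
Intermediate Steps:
q + E = 1390 + 1640 = 3030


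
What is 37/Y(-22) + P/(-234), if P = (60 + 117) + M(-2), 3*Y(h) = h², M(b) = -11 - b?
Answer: -9223/18876 ≈ -0.48861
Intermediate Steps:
Y(h) = h²/3
P = 168 (P = (60 + 117) + (-11 - 1*(-2)) = 177 + (-11 + 2) = 177 - 9 = 168)
37/Y(-22) + P/(-234) = 37/(((⅓)*(-22)²)) + 168/(-234) = 37/(((⅓)*484)) + 168*(-1/234) = 37/(484/3) - 28/39 = 37*(3/484) - 28/39 = 111/484 - 28/39 = -9223/18876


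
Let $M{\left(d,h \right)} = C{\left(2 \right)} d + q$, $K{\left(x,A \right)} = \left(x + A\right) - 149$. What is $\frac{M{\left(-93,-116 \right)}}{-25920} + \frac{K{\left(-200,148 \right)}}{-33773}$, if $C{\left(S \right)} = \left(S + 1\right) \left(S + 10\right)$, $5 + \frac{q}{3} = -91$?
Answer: $\frac{3555793}{24316560} \approx 0.14623$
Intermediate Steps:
$q = -288$ ($q = -15 + 3 \left(-91\right) = -15 - 273 = -288$)
$C{\left(S \right)} = \left(1 + S\right) \left(10 + S\right)$
$K{\left(x,A \right)} = -149 + A + x$ ($K{\left(x,A \right)} = \left(A + x\right) - 149 = -149 + A + x$)
$M{\left(d,h \right)} = -288 + 36 d$ ($M{\left(d,h \right)} = \left(10 + 2^{2} + 11 \cdot 2\right) d - 288 = \left(10 + 4 + 22\right) d - 288 = 36 d - 288 = -288 + 36 d$)
$\frac{M{\left(-93,-116 \right)}}{-25920} + \frac{K{\left(-200,148 \right)}}{-33773} = \frac{-288 + 36 \left(-93\right)}{-25920} + \frac{-149 + 148 - 200}{-33773} = \left(-288 - 3348\right) \left(- \frac{1}{25920}\right) - - \frac{201}{33773} = \left(-3636\right) \left(- \frac{1}{25920}\right) + \frac{201}{33773} = \frac{101}{720} + \frac{201}{33773} = \frac{3555793}{24316560}$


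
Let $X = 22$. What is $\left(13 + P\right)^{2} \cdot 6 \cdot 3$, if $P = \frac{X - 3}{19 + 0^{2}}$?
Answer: $3528$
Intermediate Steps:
$P = 1$ ($P = \frac{22 - 3}{19 + 0^{2}} = \frac{22 - 3}{19 + 0} = \frac{22 - 3}{19} = 19 \cdot \frac{1}{19} = 1$)
$\left(13 + P\right)^{2} \cdot 6 \cdot 3 = \left(13 + 1\right)^{2} \cdot 6 \cdot 3 = 14^{2} \cdot 18 = 196 \cdot 18 = 3528$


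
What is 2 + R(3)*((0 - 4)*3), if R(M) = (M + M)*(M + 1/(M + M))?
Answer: -226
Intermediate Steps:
R(M) = 2*M*(M + 1/(2*M)) (R(M) = (2*M)*(M + 1/(2*M)) = 2*M*(M + 1/(2*M)))
2 + R(3)*((0 - 4)*3) = 2 + (1 + 2*3**2)*((0 - 4)*3) = 2 + (1 + 2*9)*(-4*3) = 2 + (1 + 18)*(-12) = 2 + 19*(-12) = 2 - 228 = -226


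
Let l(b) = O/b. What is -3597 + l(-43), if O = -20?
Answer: -154651/43 ≈ -3596.5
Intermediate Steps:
l(b) = -20/b
-3597 + l(-43) = -3597 - 20/(-43) = -3597 - 20*(-1/43) = -3597 + 20/43 = -154651/43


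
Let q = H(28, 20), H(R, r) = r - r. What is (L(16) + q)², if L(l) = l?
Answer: 256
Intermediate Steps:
H(R, r) = 0
q = 0
(L(16) + q)² = (16 + 0)² = 16² = 256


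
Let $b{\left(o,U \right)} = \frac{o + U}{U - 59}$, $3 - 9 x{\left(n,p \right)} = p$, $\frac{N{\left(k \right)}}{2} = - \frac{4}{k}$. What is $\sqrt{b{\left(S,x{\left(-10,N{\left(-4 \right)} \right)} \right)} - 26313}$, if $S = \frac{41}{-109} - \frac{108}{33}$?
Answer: $\frac{i \sqrt{2656436801884745}}{317735} \approx 162.21 i$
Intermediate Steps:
$N{\left(k \right)} = - \frac{8}{k}$ ($N{\left(k \right)} = 2 \left(- \frac{4}{k}\right) = - \frac{8}{k}$)
$x{\left(n,p \right)} = \frac{1}{3} - \frac{p}{9}$
$S = - \frac{4375}{1199}$ ($S = 41 \left(- \frac{1}{109}\right) - \frac{36}{11} = - \frac{41}{109} - \frac{36}{11} = - \frac{4375}{1199} \approx -3.6489$)
$b{\left(o,U \right)} = \frac{U + o}{-59 + U}$
$\sqrt{b{\left(S,x{\left(-10,N{\left(-4 \right)} \right)} \right)} - 26313} = \sqrt{\frac{\left(\frac{1}{3} - \frac{\left(-8\right) \frac{1}{-4}}{9}\right) - \frac{4375}{1199}}{-59 + \left(\frac{1}{3} - \frac{\left(-8\right) \frac{1}{-4}}{9}\right)} - 26313} = \sqrt{\frac{\left(\frac{1}{3} - \frac{\left(-8\right) \left(- \frac{1}{4}\right)}{9}\right) - \frac{4375}{1199}}{-59 + \left(\frac{1}{3} - \frac{\left(-8\right) \left(- \frac{1}{4}\right)}{9}\right)} - 26313} = \sqrt{\frac{\left(\frac{1}{3} - \frac{2}{9}\right) - \frac{4375}{1199}}{-59 + \left(\frac{1}{3} - \frac{2}{9}\right)} - 26313} = \sqrt{\frac{\frac{1}{9} - \frac{4375}{1199}}{-59 + \frac{1}{9}} - 26313} = \sqrt{\frac{1}{- \frac{530}{9}} \left(- \frac{38176}{10791}\right) - 26313} = \sqrt{\left(- \frac{9}{530}\right) \left(- \frac{38176}{10791}\right) - 26313} = \sqrt{\frac{19088}{317735} - 26313} = \sqrt{- \frac{8360541967}{317735}} = \frac{i \sqrt{2656436801884745}}{317735}$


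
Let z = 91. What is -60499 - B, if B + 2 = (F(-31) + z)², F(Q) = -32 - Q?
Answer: -68597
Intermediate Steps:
B = 8098 (B = -2 + ((-32 - 1*(-31)) + 91)² = -2 + ((-32 + 31) + 91)² = -2 + (-1 + 91)² = -2 + 90² = -2 + 8100 = 8098)
-60499 - B = -60499 - 1*8098 = -60499 - 8098 = -68597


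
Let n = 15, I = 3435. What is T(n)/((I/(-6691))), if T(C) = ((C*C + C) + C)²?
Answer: -29005485/229 ≈ -1.2666e+5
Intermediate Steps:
T(C) = (C² + 2*C)² (T(C) = ((C² + C) + C)² = ((C + C²) + C)² = (C² + 2*C)²)
T(n)/((I/(-6691))) = (15²*(2 + 15)²)/((3435/(-6691))) = (225*17²)/((3435*(-1/6691))) = (225*289)/(-3435/6691) = 65025*(-6691/3435) = -29005485/229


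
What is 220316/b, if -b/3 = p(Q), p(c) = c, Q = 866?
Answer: -110158/1299 ≈ -84.802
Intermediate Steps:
b = -2598 (b = -3*866 = -2598)
220316/b = 220316/(-2598) = 220316*(-1/2598) = -110158/1299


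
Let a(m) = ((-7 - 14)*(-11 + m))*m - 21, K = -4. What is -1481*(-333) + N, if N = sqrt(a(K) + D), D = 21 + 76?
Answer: 493173 + 4*I*sqrt(74) ≈ 4.9317e+5 + 34.409*I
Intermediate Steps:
D = 97
a(m) = -21 + m*(231 - 21*m) (a(m) = (-21*(-11 + m))*m - 21 = (231 - 21*m)*m - 21 = m*(231 - 21*m) - 21 = -21 + m*(231 - 21*m))
N = 4*I*sqrt(74) (N = sqrt((-21 - 21*(-4)**2 + 231*(-4)) + 97) = sqrt((-21 - 21*16 - 924) + 97) = sqrt((-21 - 336 - 924) + 97) = sqrt(-1281 + 97) = sqrt(-1184) = 4*I*sqrt(74) ≈ 34.409*I)
-1481*(-333) + N = -1481*(-333) + 4*I*sqrt(74) = 493173 + 4*I*sqrt(74)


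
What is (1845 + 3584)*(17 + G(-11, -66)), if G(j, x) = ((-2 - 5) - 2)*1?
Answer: 43432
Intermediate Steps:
G(j, x) = -9 (G(j, x) = (-7 - 2)*1 = -9*1 = -9)
(1845 + 3584)*(17 + G(-11, -66)) = (1845 + 3584)*(17 - 9) = 5429*8 = 43432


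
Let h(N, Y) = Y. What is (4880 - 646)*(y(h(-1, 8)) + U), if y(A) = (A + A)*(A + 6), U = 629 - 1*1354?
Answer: -2121234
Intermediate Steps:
U = -725 (U = 629 - 1354 = -725)
y(A) = 2*A*(6 + A) (y(A) = (2*A)*(6 + A) = 2*A*(6 + A))
(4880 - 646)*(y(h(-1, 8)) + U) = (4880 - 646)*(2*8*(6 + 8) - 725) = 4234*(2*8*14 - 725) = 4234*(224 - 725) = 4234*(-501) = -2121234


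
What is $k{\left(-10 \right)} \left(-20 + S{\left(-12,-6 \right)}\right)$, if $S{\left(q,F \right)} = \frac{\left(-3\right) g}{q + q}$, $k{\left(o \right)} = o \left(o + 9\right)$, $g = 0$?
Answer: $-200$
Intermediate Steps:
$k{\left(o \right)} = o \left(9 + o\right)$
$S{\left(q,F \right)} = 0$ ($S{\left(q,F \right)} = \frac{\left(-3\right) 0}{q + q} = \frac{0}{2 q} = 0 \frac{1}{2 q} = 0$)
$k{\left(-10 \right)} \left(-20 + S{\left(-12,-6 \right)}\right) = - 10 \left(9 - 10\right) \left(-20 + 0\right) = \left(-10\right) \left(-1\right) \left(-20\right) = 10 \left(-20\right) = -200$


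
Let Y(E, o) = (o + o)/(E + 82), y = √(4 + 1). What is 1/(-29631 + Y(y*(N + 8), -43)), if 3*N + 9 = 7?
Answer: -143458837/4250985523053 - 473*√5/4250985523053 ≈ -3.3747e-5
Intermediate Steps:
N = -⅔ (N = -3 + (⅓)*7 = -3 + 7/3 = -⅔ ≈ -0.66667)
y = √5 ≈ 2.2361
Y(E, o) = 2*o/(82 + E) (Y(E, o) = (2*o)/(82 + E) = 2*o/(82 + E))
1/(-29631 + Y(y*(N + 8), -43)) = 1/(-29631 + 2*(-43)/(82 + √5*(-⅔ + 8))) = 1/(-29631 + 2*(-43)/(82 + √5*(22/3))) = 1/(-29631 + 2*(-43)/(82 + 22*√5/3)) = 1/(-29631 - 86/(82 + 22*√5/3))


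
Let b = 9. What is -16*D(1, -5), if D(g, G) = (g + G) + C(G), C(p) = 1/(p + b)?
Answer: 60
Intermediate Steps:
C(p) = 1/(9 + p) (C(p) = 1/(p + 9) = 1/(9 + p))
D(g, G) = G + g + 1/(9 + G) (D(g, G) = (g + G) + 1/(9 + G) = (G + g) + 1/(9 + G) = G + g + 1/(9 + G))
-16*D(1, -5) = -16*(1 + (9 - 5)*(-5 + 1))/(9 - 5) = -16*(1 + 4*(-4))/4 = -4*(1 - 16) = -4*(-15) = -16*(-15/4) = 60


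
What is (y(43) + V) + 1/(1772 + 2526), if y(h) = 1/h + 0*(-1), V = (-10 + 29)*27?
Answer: 94813923/184814 ≈ 513.02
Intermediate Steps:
V = 513 (V = 19*27 = 513)
y(h) = 1/h (y(h) = 1/h + 0 = 1/h)
(y(43) + V) + 1/(1772 + 2526) = (1/43 + 513) + 1/(1772 + 2526) = (1/43 + 513) + 1/4298 = 22060/43 + 1/4298 = 94813923/184814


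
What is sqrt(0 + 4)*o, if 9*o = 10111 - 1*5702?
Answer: 8818/9 ≈ 979.78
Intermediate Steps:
o = 4409/9 (o = (10111 - 1*5702)/9 = (10111 - 5702)/9 = (1/9)*4409 = 4409/9 ≈ 489.89)
sqrt(0 + 4)*o = sqrt(0 + 4)*(4409/9) = sqrt(4)*(4409/9) = 2*(4409/9) = 8818/9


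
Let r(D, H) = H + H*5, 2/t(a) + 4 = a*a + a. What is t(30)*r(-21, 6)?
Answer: 36/463 ≈ 0.077754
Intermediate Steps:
t(a) = 2/(-4 + a + a²) (t(a) = 2/(-4 + (a*a + a)) = 2/(-4 + (a² + a)) = 2/(-4 + (a + a²)) = 2/(-4 + a + a²))
r(D, H) = 6*H (r(D, H) = H + 5*H = 6*H)
t(30)*r(-21, 6) = (2/(-4 + 30 + 30²))*(6*6) = (2/(-4 + 30 + 900))*36 = (2/926)*36 = (2*(1/926))*36 = (1/463)*36 = 36/463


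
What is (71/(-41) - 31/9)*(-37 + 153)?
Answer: -221560/369 ≈ -600.43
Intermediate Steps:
(71/(-41) - 31/9)*(-37 + 153) = (71*(-1/41) - 31*⅑)*116 = (-71/41 - 31/9)*116 = -1910/369*116 = -221560/369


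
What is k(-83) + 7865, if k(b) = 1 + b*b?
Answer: 14755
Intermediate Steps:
k(b) = 1 + b²
k(-83) + 7865 = (1 + (-83)²) + 7865 = (1 + 6889) + 7865 = 6890 + 7865 = 14755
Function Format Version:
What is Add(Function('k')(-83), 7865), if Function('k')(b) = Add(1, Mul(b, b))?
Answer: 14755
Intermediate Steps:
Function('k')(b) = Add(1, Pow(b, 2))
Add(Function('k')(-83), 7865) = Add(Add(1, Pow(-83, 2)), 7865) = Add(Add(1, 6889), 7865) = Add(6890, 7865) = 14755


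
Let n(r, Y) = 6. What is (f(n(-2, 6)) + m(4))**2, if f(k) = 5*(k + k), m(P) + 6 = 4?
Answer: 3364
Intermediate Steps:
m(P) = -2 (m(P) = -6 + 4 = -2)
f(k) = 10*k (f(k) = 5*(2*k) = 10*k)
(f(n(-2, 6)) + m(4))**2 = (10*6 - 2)**2 = (60 - 2)**2 = 58**2 = 3364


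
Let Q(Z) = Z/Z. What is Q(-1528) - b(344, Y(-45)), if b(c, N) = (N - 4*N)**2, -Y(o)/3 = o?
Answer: -164024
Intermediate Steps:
Q(Z) = 1
Y(o) = -3*o
b(c, N) = 9*N**2 (b(c, N) = (-3*N)**2 = 9*N**2)
Q(-1528) - b(344, Y(-45)) = 1 - 9*(-3*(-45))**2 = 1 - 9*135**2 = 1 - 9*18225 = 1 - 1*164025 = 1 - 164025 = -164024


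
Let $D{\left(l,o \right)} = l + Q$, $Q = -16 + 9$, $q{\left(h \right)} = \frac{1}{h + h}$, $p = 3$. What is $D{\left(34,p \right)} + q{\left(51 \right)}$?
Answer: $\frac{2755}{102} \approx 27.01$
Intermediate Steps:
$q{\left(h \right)} = \frac{1}{2 h}$
$Q = -7$
$D{\left(l,o \right)} = -7 + l$ ($D{\left(l,o \right)} = l - 7 = -7 + l$)
$D{\left(34,p \right)} + q{\left(51 \right)} = \left(-7 + 34\right) + \frac{1}{2 \cdot 51} = 27 + \frac{1}{2} \cdot \frac{1}{51} = 27 + \frac{1}{102} = \frac{2755}{102}$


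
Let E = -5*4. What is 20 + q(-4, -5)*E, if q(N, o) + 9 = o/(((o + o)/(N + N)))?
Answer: 280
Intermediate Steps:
E = -20
q(N, o) = -9 + N (q(N, o) = -9 + o/(((o + o)/(N + N))) = -9 + o/(((2*o)/((2*N)))) = -9 + o/(((2*o)*(1/(2*N)))) = -9 + o/((o/N)) = -9 + o*(N/o) = -9 + N)
20 + q(-4, -5)*E = 20 + (-9 - 4)*(-20) = 20 - 13*(-20) = 20 + 260 = 280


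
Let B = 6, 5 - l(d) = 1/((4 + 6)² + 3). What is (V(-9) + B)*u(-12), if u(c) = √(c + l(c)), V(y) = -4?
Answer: 38*I*√206/103 ≈ 5.2952*I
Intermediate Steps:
l(d) = 514/103 (l(d) = 5 - 1/((4 + 6)² + 3) = 5 - 1/(10² + 3) = 5 - 1/(100 + 3) = 5 - 1/103 = 514/103)
u(c) = √(514/103 + c) (u(c) = √(c + 514/103) = √(514/103 + c))
(V(-9) + B)*u(-12) = (-4 + 6)*(√(52942 + 10609*(-12))/103) = 2*(√(52942 - 127308)/103) = 2*(√(-74366)/103) = 2*((19*I*√206)/103) = 2*(19*I*√206/103) = 38*I*√206/103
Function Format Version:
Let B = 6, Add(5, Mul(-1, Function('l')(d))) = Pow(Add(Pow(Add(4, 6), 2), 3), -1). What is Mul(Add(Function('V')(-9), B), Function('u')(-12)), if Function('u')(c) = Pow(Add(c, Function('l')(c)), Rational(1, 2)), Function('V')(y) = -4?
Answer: Mul(Rational(38, 103), I, Pow(206, Rational(1, 2))) ≈ Mul(5.2952, I)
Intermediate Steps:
Function('l')(d) = Rational(514, 103) (Function('l')(d) = Add(5, Mul(-1, Pow(Add(Pow(Add(4, 6), 2), 3), -1))) = Add(5, Mul(-1, Pow(Add(Pow(10, 2), 3), -1))) = Add(5, Mul(-1, Pow(Add(100, 3), -1))) = Add(5, Mul(-1, Pow(103, -1))) = Add(5, Mul(-1, Rational(1, 103))) = Add(5, Rational(-1, 103)) = Rational(514, 103))
Function('u')(c) = Pow(Add(Rational(514, 103), c), Rational(1, 2)) (Function('u')(c) = Pow(Add(c, Rational(514, 103)), Rational(1, 2)) = Pow(Add(Rational(514, 103), c), Rational(1, 2)))
Mul(Add(Function('V')(-9), B), Function('u')(-12)) = Mul(Add(-4, 6), Mul(Rational(1, 103), Pow(Add(52942, Mul(10609, -12)), Rational(1, 2)))) = Mul(2, Mul(Rational(1, 103), Pow(Add(52942, -127308), Rational(1, 2)))) = Mul(2, Mul(Rational(1, 103), Pow(-74366, Rational(1, 2)))) = Mul(2, Mul(Rational(1, 103), Mul(19, I, Pow(206, Rational(1, 2))))) = Mul(2, Mul(Rational(19, 103), I, Pow(206, Rational(1, 2)))) = Mul(Rational(38, 103), I, Pow(206, Rational(1, 2)))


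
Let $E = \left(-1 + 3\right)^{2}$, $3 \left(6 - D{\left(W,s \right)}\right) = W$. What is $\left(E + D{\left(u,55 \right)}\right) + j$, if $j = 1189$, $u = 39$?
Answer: $1186$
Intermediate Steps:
$D{\left(W,s \right)} = 6 - \frac{W}{3}$
$E = 4$ ($E = 2^{2} = 4$)
$\left(E + D{\left(u,55 \right)}\right) + j = \left(4 + \left(6 - 13\right)\right) + 1189 = \left(4 - 7\right) + 1189 = -3 + 1189 = 1186$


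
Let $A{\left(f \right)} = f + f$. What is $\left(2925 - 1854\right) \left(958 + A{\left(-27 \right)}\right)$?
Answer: $968184$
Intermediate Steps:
$A{\left(f \right)} = 2 f$
$\left(2925 - 1854\right) \left(958 + A{\left(-27 \right)}\right) = \left(2925 - 1854\right) \left(958 + 2 \left(-27\right)\right) = 1071 \left(958 - 54\right) = 1071 \cdot 904 = 968184$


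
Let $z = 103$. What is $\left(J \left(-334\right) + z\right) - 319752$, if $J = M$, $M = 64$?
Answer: $-341025$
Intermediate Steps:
$J = 64$
$\left(J \left(-334\right) + z\right) - 319752 = \left(64 \left(-334\right) + 103\right) - 319752 = \left(-21376 + 103\right) - 319752 = -21273 - 319752 = -341025$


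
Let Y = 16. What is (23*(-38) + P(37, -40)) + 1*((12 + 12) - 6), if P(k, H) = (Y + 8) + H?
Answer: -872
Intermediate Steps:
P(k, H) = 24 + H (P(k, H) = (16 + 8) + H = 24 + H)
(23*(-38) + P(37, -40)) + 1*((12 + 12) - 6) = (23*(-38) + (24 - 40)) + 1*((12 + 12) - 6) = (-874 - 16) + 1*(24 - 6) = -890 + 1*18 = -890 + 18 = -872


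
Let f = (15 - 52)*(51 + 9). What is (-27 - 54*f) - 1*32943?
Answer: 86910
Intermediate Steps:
f = -2220 (f = -37*60 = -2220)
(-27 - 54*f) - 1*32943 = (-27 - 54*(-2220)) - 1*32943 = (-27 + 119880) - 32943 = 119853 - 32943 = 86910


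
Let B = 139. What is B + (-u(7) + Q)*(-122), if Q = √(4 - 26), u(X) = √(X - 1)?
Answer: 139 + 122*√6 - 122*I*√22 ≈ 437.84 - 572.23*I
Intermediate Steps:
u(X) = √(-1 + X)
Q = I*√22 (Q = √(-22) = I*√22 ≈ 4.6904*I)
B + (-u(7) + Q)*(-122) = 139 + (-√(-1 + 7) + I*√22)*(-122) = 139 + (-√6 + I*√22)*(-122) = 139 + (122*√6 - 122*I*√22) = 139 + 122*√6 - 122*I*√22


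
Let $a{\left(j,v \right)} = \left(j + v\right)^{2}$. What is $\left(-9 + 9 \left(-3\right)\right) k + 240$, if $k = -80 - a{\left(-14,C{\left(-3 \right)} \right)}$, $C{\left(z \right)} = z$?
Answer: $13524$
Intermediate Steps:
$k = -369$ ($k = -80 - \left(-14 - 3\right)^{2} = -80 - \left(-17\right)^{2} = -80 - 289 = -369$)
$\left(-9 + 9 \left(-3\right)\right) k + 240 = \left(-9 + 9 \left(-3\right)\right) \left(-369\right) + 240 = \left(-9 - 27\right) \left(-369\right) + 240 = \left(-36\right) \left(-369\right) + 240 = 13284 + 240 = 13524$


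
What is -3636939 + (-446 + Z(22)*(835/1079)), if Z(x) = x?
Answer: -3924720045/1079 ≈ -3.6374e+6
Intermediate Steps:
-3636939 + (-446 + Z(22)*(835/1079)) = -3636939 + (-446 + 22*(835/1079)) = -3636939 + (-446 + 18370/1079) = -3636939 - 462864/1079 = -3924720045/1079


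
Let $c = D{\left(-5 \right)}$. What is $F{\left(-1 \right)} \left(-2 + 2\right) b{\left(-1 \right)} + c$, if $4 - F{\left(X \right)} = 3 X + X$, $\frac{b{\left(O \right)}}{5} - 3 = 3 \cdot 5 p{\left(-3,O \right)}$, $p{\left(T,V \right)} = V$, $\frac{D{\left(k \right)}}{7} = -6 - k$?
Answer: $-7$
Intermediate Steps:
$D{\left(k \right)} = -42 - 7 k$ ($D{\left(k \right)} = 7 \left(-6 - k\right) = -42 - 7 k$)
$b{\left(O \right)} = 15 + 75 O$ ($b{\left(O \right)} = 15 + 5 \cdot 3 \cdot 5 O = 15 + 5 \cdot 15 O = 15 + 75 O$)
$F{\left(X \right)} = 4 - 4 X$ ($F{\left(X \right)} = 4 - \left(3 X + X\right) = 4 - 4 X$)
$c = -7$ ($c = -42 - -35 = -42 + 35 = -7$)
$F{\left(-1 \right)} \left(-2 + 2\right) b{\left(-1 \right)} + c = \left(4 - -4\right) \left(-2 + 2\right) \left(15 + 75 \left(-1\right)\right) - 7 = \left(4 + 4\right) 0 \left(15 - 75\right) - 7 = 8 \cdot 0 \left(-60\right) - 7 = 8 \cdot 0 - 7 = 0 - 7 = -7$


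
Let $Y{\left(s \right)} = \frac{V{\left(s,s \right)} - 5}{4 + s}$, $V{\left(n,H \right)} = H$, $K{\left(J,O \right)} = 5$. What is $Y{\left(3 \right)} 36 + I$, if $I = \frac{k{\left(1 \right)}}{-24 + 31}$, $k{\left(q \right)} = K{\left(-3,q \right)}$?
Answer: $- \frac{67}{7} \approx -9.5714$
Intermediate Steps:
$k{\left(q \right)} = 5$
$Y{\left(s \right)} = \frac{-5 + s}{4 + s}$ ($Y{\left(s \right)} = \frac{s - 5}{4 + s} = \frac{-5 + s}{4 + s}$)
$I = \frac{5}{7}$ ($I = \frac{5}{-24 + 31} = \frac{5}{7} \approx 0.71429$)
$Y{\left(3 \right)} 36 + I = \frac{-5 + 3}{4 + 3} \cdot 36 + \frac{5}{7} = \frac{1}{7} \left(-2\right) 36 + \frac{5}{7} = \left(- \frac{2}{7}\right) 36 + \frac{5}{7} = - \frac{72}{7} + \frac{5}{7} = - \frac{67}{7}$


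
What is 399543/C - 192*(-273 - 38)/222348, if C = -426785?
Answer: -5279450087/7907899265 ≈ -0.66762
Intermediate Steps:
399543/C - 192*(-273 - 38)/222348 = 399543/(-426785) - 192*(-273 - 38)/222348 = 399543*(-1/426785) - 192*(-311)*(1/222348) = -399543/426785 + 59712*(1/222348) = -399543/426785 + 4976/18529 = -5279450087/7907899265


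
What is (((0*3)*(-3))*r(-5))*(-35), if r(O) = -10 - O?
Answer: 0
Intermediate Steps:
(((0*3)*(-3))*r(-5))*(-35) = (((0*3)*(-3))*(-10 - 1*(-5)))*(-35) = ((0*(-3))*(-10 + 5))*(-35) = (0*(-5))*(-35) = 0*(-35) = 0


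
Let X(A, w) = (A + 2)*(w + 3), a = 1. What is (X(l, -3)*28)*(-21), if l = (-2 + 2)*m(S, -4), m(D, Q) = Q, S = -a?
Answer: 0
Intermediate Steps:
S = -1 (S = -1*1 = -1)
l = 0 (l = (-2 + 2)*(-4) = 0*(-4) = 0)
X(A, w) = (2 + A)*(3 + w)
(X(l, -3)*28)*(-21) = ((6 + 2*(-3) + 3*0 + 0*(-3))*28)*(-21) = ((6 - 6 + 0 + 0)*28)*(-21) = (0*28)*(-21) = 0*(-21) = 0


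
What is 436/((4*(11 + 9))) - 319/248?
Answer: 5163/1240 ≈ 4.1637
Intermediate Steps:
436/((4*(11 + 9))) - 319/248 = 436/((4*20)) - 319*1/248 = 436/80 - 319/248 = 436*(1/80) - 319/248 = 109/20 - 319/248 = 5163/1240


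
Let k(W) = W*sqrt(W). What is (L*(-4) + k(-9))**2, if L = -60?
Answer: 56871 - 12960*I ≈ 56871.0 - 12960.0*I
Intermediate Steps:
k(W) = W**(3/2)
(L*(-4) + k(-9))**2 = (-60*(-4) + (-9)**(3/2))**2 = (240 - 27*I)**2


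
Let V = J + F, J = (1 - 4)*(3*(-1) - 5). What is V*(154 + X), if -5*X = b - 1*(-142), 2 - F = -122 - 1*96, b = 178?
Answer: 21960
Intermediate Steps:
F = 220 (F = 2 - (-122 - 1*96) = 2 - (-122 - 96) = 2 - 1*(-218) = 2 + 218 = 220)
J = 24 (J = -3*(-3 - 5) = -3*(-8) = 24)
X = -64 (X = -(178 - 1*(-142))/5 = -(178 + 142)/5 = -1/5*320 = -64)
V = 244 (V = 24 + 220 = 244)
V*(154 + X) = 244*(154 - 64) = 244*90 = 21960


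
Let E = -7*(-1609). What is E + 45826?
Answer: 57089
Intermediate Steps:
E = 11263
E + 45826 = 11263 + 45826 = 57089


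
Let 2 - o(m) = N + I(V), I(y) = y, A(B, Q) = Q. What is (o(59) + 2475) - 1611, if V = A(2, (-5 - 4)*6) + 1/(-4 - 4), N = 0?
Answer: 7361/8 ≈ 920.13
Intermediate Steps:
V = -433/8 (V = (-5 - 4)*6 + 1/(-4 - 4) = -9*6 + 1/(-8) = -54 - 1/8 = -433/8 ≈ -54.125)
o(m) = 449/8 (o(m) = 2 - (0 - 433/8) = 2 - 1*(-433/8) = 2 + 433/8 = 449/8)
(o(59) + 2475) - 1611 = (449/8 + 2475) - 1611 = 20249/8 - 1611 = 7361/8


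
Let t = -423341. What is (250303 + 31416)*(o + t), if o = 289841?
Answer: -37609486500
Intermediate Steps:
(250303 + 31416)*(o + t) = (250303 + 31416)*(289841 - 423341) = 281719*(-133500) = -37609486500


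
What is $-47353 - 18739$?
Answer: $-66092$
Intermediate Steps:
$-47353 - 18739 = -66092$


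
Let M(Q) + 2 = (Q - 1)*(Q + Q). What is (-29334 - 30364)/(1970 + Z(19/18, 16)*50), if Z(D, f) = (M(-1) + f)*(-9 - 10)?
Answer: 29849/7565 ≈ 3.9457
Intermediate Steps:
M(Q) = -2 + 2*Q*(-1 + Q) (M(Q) = -2 + (Q - 1)*(Q + Q) = -2 + (-1 + Q)*(2*Q) = -2 + 2*Q*(-1 + Q))
Z(D, f) = -38 - 19*f (Z(D, f) = ((-2 - 2*(-1) + 2*(-1)²) + f)*(-9 - 10) = ((-2 + 2 + 2*1) + f)*(-19) = ((-2 + 2 + 2) + f)*(-19) = (2 + f)*(-19) = -38 - 19*f)
(-29334 - 30364)/(1970 + Z(19/18, 16)*50) = (-29334 - 30364)/(1970 + (-38 - 19*16)*50) = -59698/(1970 + (-38 - 304)*50) = -59698/(1970 - 342*50) = -59698/(1970 - 17100) = -59698/(-15130) = -59698*(-1/15130) = 29849/7565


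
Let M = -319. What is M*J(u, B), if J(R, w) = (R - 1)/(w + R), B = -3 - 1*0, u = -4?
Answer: -1595/7 ≈ -227.86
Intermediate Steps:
B = -3 (B = -3 + 0 = -3)
J(R, w) = (-1 + R)/(R + w)
M*J(u, B) = -319*(-1 - 4)/(-4 - 3) = -319*(-5)/(-7) = -(-319)*(-5)/7 = -319*5/7 = -1595/7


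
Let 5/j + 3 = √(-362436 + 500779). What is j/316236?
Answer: 5/14582063608 + 5*√138343/43746190824 ≈ 4.2855e-8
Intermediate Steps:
j = 5/(-3 + √138343) (j = 5/(-3 + √(-362436 + 500779)) = 5/(-3 + √138343) ≈ 0.013552)
j/316236 = (15/138334 + 5*√138343/138334)/316236 = (15/138334 + 5*√138343/138334)*(1/316236) = 5/14582063608 + 5*√138343/43746190824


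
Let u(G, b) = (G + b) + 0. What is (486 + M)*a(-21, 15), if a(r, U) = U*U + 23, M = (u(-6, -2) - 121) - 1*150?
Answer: 51336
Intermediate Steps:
u(G, b) = G + b
M = -279 (M = ((-6 - 2) - 121) - 1*150 = (-8 - 121) - 150 = -129 - 150 = -279)
a(r, U) = 23 + U² (a(r, U) = U² + 23 = 23 + U²)
(486 + M)*a(-21, 15) = (486 - 279)*(23 + 15²) = 207*(23 + 225) = 207*248 = 51336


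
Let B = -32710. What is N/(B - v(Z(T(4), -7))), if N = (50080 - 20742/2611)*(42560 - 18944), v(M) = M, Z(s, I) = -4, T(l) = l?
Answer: -171528437056/4744187 ≈ -36156.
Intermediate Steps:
N = 3087511867008/2611 (N = (50080 - 20742*1/2611)*23616 = (50080 - 20742/2611)*23616 = (130738138/2611)*23616 = 3087511867008/2611 ≈ 1.1825e+9)
N/(B - v(Z(T(4), -7))) = 3087511867008/(2611*(-32710 - 1*(-4))) = 3087511867008/(2611*(-32710 + 4)) = (3087511867008/2611)/(-32706) = (3087511867008/2611)*(-1/32706) = -171528437056/4744187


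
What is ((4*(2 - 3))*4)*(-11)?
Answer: 176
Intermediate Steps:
((4*(2 - 3))*4)*(-11) = ((4*(-1))*4)*(-11) = -4*4*(-11) = -16*(-11) = 176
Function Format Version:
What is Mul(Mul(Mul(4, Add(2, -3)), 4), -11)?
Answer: 176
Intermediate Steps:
Mul(Mul(Mul(4, Add(2, -3)), 4), -11) = Mul(Mul(Mul(4, -1), 4), -11) = Mul(Mul(-4, 4), -11) = Mul(-16, -11) = 176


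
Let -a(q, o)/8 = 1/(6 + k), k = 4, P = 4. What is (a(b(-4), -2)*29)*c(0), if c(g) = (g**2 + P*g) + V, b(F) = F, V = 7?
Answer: -812/5 ≈ -162.40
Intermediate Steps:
a(q, o) = -4/5 (a(q, o) = -8/(6 + 4) = -8/10 = -8*1/10 = -4/5)
c(g) = 7 + g**2 + 4*g (c(g) = (g**2 + 4*g) + 7 = 7 + g**2 + 4*g)
(a(b(-4), -2)*29)*c(0) = (-4/5*29)*(7 + 0**2 + 4*0) = -116*(7 + 0 + 0)/5 = -116/5*7 = -812/5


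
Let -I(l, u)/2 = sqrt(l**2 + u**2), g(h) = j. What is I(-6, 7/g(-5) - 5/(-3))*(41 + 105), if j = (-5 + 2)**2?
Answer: -2920*sqrt(34)/9 ≈ -1891.8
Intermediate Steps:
j = 9 (j = (-3)**2 = 9)
g(h) = 9
I(l, u) = -2*sqrt(l**2 + u**2)
I(-6, 7/g(-5) - 5/(-3))*(41 + 105) = (-2*sqrt((-6)**2 + (7/9 - 5/(-3))**2))*(41 + 105) = -2*sqrt(36 + (7*(1/9) - 5*(-1/3))**2)*146 = -2*sqrt(36 + (7/9 + 5/3)**2)*146 = -2*sqrt(36 + (22/9)**2)*146 = -2*sqrt(36 + 484/81)*146 = -20*sqrt(34)/9*146 = -2920*sqrt(34)/9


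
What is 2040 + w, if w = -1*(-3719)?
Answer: 5759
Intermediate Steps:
w = 3719
2040 + w = 2040 + 3719 = 5759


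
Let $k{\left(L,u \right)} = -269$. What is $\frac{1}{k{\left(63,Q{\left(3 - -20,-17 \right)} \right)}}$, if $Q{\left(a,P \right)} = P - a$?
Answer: $- \frac{1}{269} \approx -0.0037175$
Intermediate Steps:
$\frac{1}{k{\left(63,Q{\left(3 - -20,-17 \right)} \right)}} = \frac{1}{-269} = - \frac{1}{269}$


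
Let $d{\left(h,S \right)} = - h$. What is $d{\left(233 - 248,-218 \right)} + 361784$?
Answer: $361799$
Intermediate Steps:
$d{\left(233 - 248,-218 \right)} + 361784 = - (233 - 248) + 361784 = \left(-1\right) \left(-15\right) + 361784 = 15 + 361784 = 361799$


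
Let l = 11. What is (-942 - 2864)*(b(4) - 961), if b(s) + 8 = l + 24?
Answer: 3554804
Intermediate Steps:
b(s) = 27 (b(s) = -8 + (11 + 24) = -8 + 35 = 27)
(-942 - 2864)*(b(4) - 961) = (-942 - 2864)*(27 - 961) = -3806*(-934) = 3554804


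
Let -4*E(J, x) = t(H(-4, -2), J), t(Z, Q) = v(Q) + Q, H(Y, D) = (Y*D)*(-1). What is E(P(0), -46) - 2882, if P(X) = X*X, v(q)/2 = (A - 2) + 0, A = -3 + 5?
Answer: -2882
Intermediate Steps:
A = 2
v(q) = 0 (v(q) = 2*((2 - 2) + 0) = 2*(0 + 0) = 2*0 = 0)
P(X) = X²
H(Y, D) = -D*Y (H(Y, D) = (D*Y)*(-1) = -D*Y)
t(Z, Q) = Q (t(Z, Q) = 0 + Q = Q)
E(J, x) = -J/4
E(P(0), -46) - 2882 = -¼*0² - 2882 = -¼*0 - 2882 = 0 - 2882 = -2882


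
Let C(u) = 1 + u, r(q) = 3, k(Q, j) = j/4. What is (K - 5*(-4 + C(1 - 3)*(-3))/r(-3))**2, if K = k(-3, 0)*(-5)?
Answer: 25/9 ≈ 2.7778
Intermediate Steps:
k(Q, j) = j/4 (k(Q, j) = j*(1/4) = j/4)
K = 0 (K = ((1/4)*0)*(-5) = 0*(-5) = 0)
(K - 5*(-4 + C(1 - 3)*(-3))/r(-3))**2 = (0 - 5*(-4 + (1 + (1 - 3))*(-3))/3)**2 = (0 - 5*(-4 + (1 - 2)*(-3))/3)**2 = (0 - 5*(-4 - 1*(-3))/3)**2 = (0 - 5*(-4 + 3)/3)**2 = (0 - (-5)/3)**2 = (0 - 5*(-1/3))**2 = (0 + 5/3)**2 = (5/3)**2 = 25/9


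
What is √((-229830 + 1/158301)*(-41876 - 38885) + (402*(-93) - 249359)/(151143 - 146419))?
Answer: √288332101458759005791370799/124635654 ≈ 1.3624e+5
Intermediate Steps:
√((-229830 + 1/158301)*(-41876 - 38885) + (402*(-93) - 249359)/(151143 - 146419)) = √((-229830 + 1/158301)*(-80761) + (-37386 - 249359)/4724) = √(-36382318829/158301*(-80761) - 286745*1/4724) = √(2938272450948869/158301 - 286745/4724) = √(13880399012890436911/747813924) = √288332101458759005791370799/124635654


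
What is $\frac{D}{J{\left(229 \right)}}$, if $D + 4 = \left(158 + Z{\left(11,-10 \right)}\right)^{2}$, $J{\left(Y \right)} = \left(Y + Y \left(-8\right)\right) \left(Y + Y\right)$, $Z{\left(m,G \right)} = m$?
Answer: $- \frac{28557}{734174} \approx -0.038897$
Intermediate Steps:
$J{\left(Y \right)} = - 14 Y^{2}$ ($J{\left(Y \right)} = \left(Y - 8 Y\right) 2 Y = - 7 Y 2 Y = - 14 Y^{2}$)
$D = 28557$ ($D = -4 + \left(158 + 11\right)^{2} = -4 + 169^{2} = -4 + 28561 = 28557$)
$\frac{D}{J{\left(229 \right)}} = \frac{28557}{\left(-14\right) 229^{2}} = \frac{28557}{\left(-14\right) 52441} = \frac{28557}{-734174} = 28557 \left(- \frac{1}{734174}\right) = - \frac{28557}{734174}$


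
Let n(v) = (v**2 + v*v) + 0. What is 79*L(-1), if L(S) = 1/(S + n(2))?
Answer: 79/7 ≈ 11.286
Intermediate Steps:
n(v) = 2*v**2 (n(v) = (v**2 + v**2) + 0 = 2*v**2 + 0 = 2*v**2)
L(S) = 1/(8 + S) (L(S) = 1/(S + 2*2**2) = 1/(S + 2*4) = 1/(S + 8) = 1/(8 + S))
79*L(-1) = 79/(8 - 1) = 79/7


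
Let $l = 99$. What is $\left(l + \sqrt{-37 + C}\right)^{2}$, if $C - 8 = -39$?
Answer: $9733 + 396 i \sqrt{17} \approx 9733.0 + 1632.8 i$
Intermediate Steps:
$C = -31$ ($C = 8 - 39 = -31$)
$\left(l + \sqrt{-37 + C}\right)^{2} = \left(99 + \sqrt{-37 - 31}\right)^{2} = \left(99 + \sqrt{-68}\right)^{2} = \left(99 + 2 i \sqrt{17}\right)^{2}$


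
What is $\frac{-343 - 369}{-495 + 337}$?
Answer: $\frac{356}{79} \approx 4.5063$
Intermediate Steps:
$\frac{-343 - 369}{-495 + 337} = - \frac{712}{-158} = \left(-712\right) \left(- \frac{1}{158}\right) = \frac{356}{79}$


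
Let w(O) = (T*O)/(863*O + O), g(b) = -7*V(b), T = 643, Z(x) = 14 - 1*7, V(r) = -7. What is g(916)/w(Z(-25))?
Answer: 42336/643 ≈ 65.841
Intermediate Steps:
Z(x) = 7 (Z(x) = 14 - 7 = 7)
g(b) = 49 (g(b) = -7*(-7) = 49)
w(O) = 643/864 (w(O) = (643*O)/(863*O + O) = (643*O)/((864*O)) = (643*O)*(1/(864*O)) = 643/864)
g(916)/w(Z(-25)) = 49/(643/864) = 49*(864/643) = 42336/643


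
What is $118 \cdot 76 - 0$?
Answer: $8968$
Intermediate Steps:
$118 \cdot 76 - 0 = 8968 + \left(-6 + 6\right) = 8968 + 0 = 8968$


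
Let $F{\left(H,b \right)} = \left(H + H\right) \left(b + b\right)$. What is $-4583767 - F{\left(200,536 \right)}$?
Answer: $-5012567$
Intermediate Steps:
$F{\left(H,b \right)} = 4 H b$ ($F{\left(H,b \right)} = 2 H 2 b = 4 H b$)
$-4583767 - F{\left(200,536 \right)} = -4583767 - 4 \cdot 200 \cdot 536 = -4583767 - 428800 = -5012567$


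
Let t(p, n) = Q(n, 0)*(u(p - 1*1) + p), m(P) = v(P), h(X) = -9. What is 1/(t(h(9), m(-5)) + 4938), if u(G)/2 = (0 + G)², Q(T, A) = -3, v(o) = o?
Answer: 1/4365 ≈ 0.00022910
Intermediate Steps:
u(G) = 2*G² (u(G) = 2*(0 + G)² = 2*G²)
m(P) = P
t(p, n) = -6*(-1 + p)² - 3*p (t(p, n) = -3*(2*(p - 1*1)² + p) = -3*(2*(p - 1)² + p) = -3*(2*(-1 + p)² + p) = -3*(p + 2*(-1 + p)²) = -6*(-1 + p)² - 3*p)
1/(t(h(9), m(-5)) + 4938) = 1/((-6 - 6*(-9)² + 9*(-9)) + 4938) = 1/((-6 - 6*81 - 81) + 4938) = 1/((-6 - 486 - 81) + 4938) = 1/(-573 + 4938) = 1/4365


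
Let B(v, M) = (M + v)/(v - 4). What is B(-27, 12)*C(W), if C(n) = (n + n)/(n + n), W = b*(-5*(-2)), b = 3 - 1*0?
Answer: 15/31 ≈ 0.48387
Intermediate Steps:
b = 3 (b = 3 + 0 = 3)
B(v, M) = (M + v)/(-4 + v)
W = 30 (W = 3*(-5*(-2)) = 3*10 = 30)
C(n) = 1 (C(n) = (2*n)/((2*n)) = (2*n)*(1/(2*n)) = 1)
B(-27, 12)*C(W) = ((12 - 27)/(-4 - 27))*1 = (-15/(-31))*1 = -1/31*(-15)*1 = (15/31)*1 = 15/31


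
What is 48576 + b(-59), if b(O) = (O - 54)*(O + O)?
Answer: 61910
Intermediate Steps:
b(O) = 2*O*(-54 + O) (b(O) = (-54 + O)*(2*O) = 2*O*(-54 + O))
48576 + b(-59) = 48576 + 2*(-59)*(-54 - 59) = 48576 + 2*(-59)*(-113) = 48576 + 13334 = 61910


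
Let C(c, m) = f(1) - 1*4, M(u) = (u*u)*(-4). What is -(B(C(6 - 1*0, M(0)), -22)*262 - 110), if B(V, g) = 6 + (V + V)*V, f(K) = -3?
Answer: -27138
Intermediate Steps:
M(u) = -4*u² (M(u) = u²*(-4) = -4*u²)
C(c, m) = -7 (C(c, m) = -3 - 1*4 = -3 - 4 = -7)
B(V, g) = 6 + 2*V² (B(V, g) = 6 + (2*V)*V = 6 + 2*V²)
-(B(C(6 - 1*0, M(0)), -22)*262 - 110) = -((6 + 2*(-7)²)*262 - 110) = -((6 + 2*49)*262 - 110) = -((6 + 98)*262 - 110) = -(104*262 - 110) = -(27248 - 110) = -1*27138 = -27138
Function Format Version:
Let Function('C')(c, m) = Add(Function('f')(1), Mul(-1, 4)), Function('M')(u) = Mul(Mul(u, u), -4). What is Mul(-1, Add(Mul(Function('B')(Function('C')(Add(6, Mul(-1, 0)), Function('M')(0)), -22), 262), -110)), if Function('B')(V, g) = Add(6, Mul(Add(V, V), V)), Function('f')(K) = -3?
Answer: -27138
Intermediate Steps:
Function('M')(u) = Mul(-4, Pow(u, 2)) (Function('M')(u) = Mul(Pow(u, 2), -4) = Mul(-4, Pow(u, 2)))
Function('C')(c, m) = -7 (Function('C')(c, m) = Add(-3, Mul(-1, 4)) = Add(-3, -4) = -7)
Function('B')(V, g) = Add(6, Mul(2, Pow(V, 2))) (Function('B')(V, g) = Add(6, Mul(Mul(2, V), V)) = Add(6, Mul(2, Pow(V, 2))))
Mul(-1, Add(Mul(Function('B')(Function('C')(Add(6, Mul(-1, 0)), Function('M')(0)), -22), 262), -110)) = Mul(-1, Add(Mul(Add(6, Mul(2, Pow(-7, 2))), 262), -110)) = Mul(-1, Add(Mul(Add(6, Mul(2, 49)), 262), -110)) = Mul(-1, Add(Mul(Add(6, 98), 262), -110)) = Mul(-1, Add(Mul(104, 262), -110)) = Mul(-1, Add(27248, -110)) = Mul(-1, 27138) = -27138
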